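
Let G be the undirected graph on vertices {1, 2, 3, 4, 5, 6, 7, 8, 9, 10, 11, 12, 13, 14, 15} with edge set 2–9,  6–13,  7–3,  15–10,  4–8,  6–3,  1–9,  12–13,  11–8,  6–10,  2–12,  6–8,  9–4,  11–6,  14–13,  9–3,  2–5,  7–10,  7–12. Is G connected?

A breadth-first search from 1 visits 1, 9, 3, 4, 2, 6, 7, 8, 5, 12, 10, 11, 13, 15, 14 — all 15 vertices — so the graph is connected.

Yes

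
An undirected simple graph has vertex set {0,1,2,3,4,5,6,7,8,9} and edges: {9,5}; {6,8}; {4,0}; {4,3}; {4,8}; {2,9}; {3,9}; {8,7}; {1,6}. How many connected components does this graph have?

1

Component: {0, 1, 2, 3, 4, 5, 6, 7, 8, 9}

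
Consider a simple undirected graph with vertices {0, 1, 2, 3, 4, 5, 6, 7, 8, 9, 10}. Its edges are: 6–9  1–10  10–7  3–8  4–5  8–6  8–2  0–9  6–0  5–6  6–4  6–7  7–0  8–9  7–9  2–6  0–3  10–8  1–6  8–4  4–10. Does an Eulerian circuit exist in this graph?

Degrees: 0:4, 1:2, 2:2, 3:2, 4:4, 5:2, 6:8, 7:4, 8:6, 9:4, 10:4
Every vertex has even degree and the edges form a single connected piece, so an Eulerian circuit exists.

Yes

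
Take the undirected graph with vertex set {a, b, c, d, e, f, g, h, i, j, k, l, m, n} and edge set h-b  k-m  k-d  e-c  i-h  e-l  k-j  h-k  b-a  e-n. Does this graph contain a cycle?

No

|V| = 14, |E| = 10, number of components = 4.
Since 10 = 14 - 4, the graph is a forest and contains no cycle.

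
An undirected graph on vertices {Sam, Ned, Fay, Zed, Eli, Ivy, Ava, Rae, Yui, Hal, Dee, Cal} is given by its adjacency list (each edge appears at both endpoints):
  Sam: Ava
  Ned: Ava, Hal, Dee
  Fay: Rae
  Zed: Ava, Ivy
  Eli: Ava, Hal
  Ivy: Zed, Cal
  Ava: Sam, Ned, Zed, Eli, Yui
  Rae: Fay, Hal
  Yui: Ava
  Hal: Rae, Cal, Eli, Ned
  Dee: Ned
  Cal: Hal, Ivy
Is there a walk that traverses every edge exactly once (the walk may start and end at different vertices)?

Degrees: Sam:1, Ned:3, Fay:1, Zed:2, Eli:2, Ivy:2, Ava:5, Rae:2, Yui:1, Hal:4, Dee:1, Cal:2
Odd-degree vertices: Sam, Ned, Fay, Ava, Yui, Dee (6 total).
An Eulerian trail requires 0 or 2 odd-degree vertices; here there are 6.

No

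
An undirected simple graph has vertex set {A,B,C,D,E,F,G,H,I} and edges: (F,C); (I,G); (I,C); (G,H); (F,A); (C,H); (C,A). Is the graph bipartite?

No

The cycle F-A-C-F has length 3, which is odd, so the graph is not bipartite.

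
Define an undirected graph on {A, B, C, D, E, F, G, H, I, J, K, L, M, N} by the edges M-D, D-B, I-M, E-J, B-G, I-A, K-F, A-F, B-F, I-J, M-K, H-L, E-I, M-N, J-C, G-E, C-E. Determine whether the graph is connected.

Component: {H, L}
Component: {A, B, C, D, E, F, G, I, J, K, M, N}
There are 2 separate components, so the graph is not connected.

No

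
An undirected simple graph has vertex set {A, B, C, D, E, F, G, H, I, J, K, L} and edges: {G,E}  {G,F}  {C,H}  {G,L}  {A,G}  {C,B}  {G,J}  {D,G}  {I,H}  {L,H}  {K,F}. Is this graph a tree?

Yes

|V| = 12, |E| = 11.
It is connected with exactly 11 edges, hence acyclic — it is a tree.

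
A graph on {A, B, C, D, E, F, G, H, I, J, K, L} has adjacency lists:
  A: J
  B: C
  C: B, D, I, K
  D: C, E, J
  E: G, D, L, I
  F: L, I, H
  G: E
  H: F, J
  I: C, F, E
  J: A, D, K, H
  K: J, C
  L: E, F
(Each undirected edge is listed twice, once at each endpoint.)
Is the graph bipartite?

Yes

Color {C, E, F, J} black and {A, B, D, G, H, I, K, L} white. No edge joins two same-colored vertices, so the graph is bipartite.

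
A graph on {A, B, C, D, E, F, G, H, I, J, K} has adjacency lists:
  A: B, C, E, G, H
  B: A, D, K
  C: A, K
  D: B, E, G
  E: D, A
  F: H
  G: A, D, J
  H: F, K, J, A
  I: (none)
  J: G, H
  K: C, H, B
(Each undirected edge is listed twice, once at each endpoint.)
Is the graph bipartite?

Yes

Color {B, C, E, G, H, I} black and {A, D, F, J, K} white. No edge joins two same-colored vertices, so the graph is bipartite.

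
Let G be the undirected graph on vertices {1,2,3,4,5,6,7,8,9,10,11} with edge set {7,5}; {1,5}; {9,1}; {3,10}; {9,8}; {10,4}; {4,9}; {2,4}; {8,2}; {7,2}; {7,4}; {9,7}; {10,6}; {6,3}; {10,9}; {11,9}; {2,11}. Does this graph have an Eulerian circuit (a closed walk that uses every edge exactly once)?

Yes

Degrees: 1:2, 2:4, 3:2, 4:4, 5:2, 6:2, 7:4, 8:2, 9:6, 10:4, 11:2
Every vertex has even degree and the edges form a single connected piece, so an Eulerian circuit exists.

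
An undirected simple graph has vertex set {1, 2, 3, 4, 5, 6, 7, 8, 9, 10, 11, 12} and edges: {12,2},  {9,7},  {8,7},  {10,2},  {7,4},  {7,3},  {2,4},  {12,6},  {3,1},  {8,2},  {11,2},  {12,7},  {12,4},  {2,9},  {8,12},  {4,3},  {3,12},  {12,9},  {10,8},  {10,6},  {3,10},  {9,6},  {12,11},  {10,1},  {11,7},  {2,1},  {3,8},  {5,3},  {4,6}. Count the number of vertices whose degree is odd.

Degrees: 1:3, 2:7, 3:7, 4:5, 5:1, 6:4, 7:6, 8:5, 9:4, 10:5, 11:3, 12:8
Odd-degree vertices: 1, 2, 3, 4, 5, 8, 10, 11.

8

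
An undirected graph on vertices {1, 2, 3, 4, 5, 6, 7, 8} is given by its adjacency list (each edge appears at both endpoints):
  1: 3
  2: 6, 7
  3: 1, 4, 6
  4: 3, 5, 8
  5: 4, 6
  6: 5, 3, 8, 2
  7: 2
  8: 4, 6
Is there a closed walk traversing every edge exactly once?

No

Degrees: 1:1, 2:2, 3:3, 4:3, 5:2, 6:4, 7:1, 8:2
1, 3, 4, 7 have odd degree; an Eulerian circuit needs every degree to be even, so none exists.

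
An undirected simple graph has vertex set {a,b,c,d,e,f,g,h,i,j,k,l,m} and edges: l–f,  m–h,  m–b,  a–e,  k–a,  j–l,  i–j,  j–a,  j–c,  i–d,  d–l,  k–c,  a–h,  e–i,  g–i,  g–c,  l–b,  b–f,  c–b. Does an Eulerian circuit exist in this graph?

Degrees: a:4, b:4, c:4, d:2, e:2, f:2, g:2, h:2, i:4, j:4, k:2, l:4, m:2
Every vertex has even degree and the edges form a single connected piece, so an Eulerian circuit exists.

Yes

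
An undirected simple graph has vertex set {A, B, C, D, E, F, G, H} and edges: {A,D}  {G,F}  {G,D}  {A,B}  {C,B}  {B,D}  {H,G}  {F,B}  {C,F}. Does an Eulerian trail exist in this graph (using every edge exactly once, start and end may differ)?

Degrees: A:2, B:4, C:2, D:3, E:0, F:3, G:3, H:1
Odd-degree vertices: D, F, G, H (4 total).
With 4 odd-degree vertices (more than two), no single trail can use every edge.

No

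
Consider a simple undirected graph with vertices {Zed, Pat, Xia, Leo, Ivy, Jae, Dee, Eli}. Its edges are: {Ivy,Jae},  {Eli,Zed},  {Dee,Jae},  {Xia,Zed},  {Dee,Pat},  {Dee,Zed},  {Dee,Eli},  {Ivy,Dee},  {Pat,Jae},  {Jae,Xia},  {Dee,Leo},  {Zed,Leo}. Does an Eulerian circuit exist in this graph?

Yes

Degrees: Zed:4, Pat:2, Xia:2, Leo:2, Ivy:2, Jae:4, Dee:6, Eli:2
All degrees are even and the non-isolated vertices are connected — an Eulerian circuit exists.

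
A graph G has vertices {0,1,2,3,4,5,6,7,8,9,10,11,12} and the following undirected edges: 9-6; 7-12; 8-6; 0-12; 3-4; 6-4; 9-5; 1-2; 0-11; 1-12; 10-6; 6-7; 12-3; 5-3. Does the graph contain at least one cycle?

Yes

The graph has 13 vertices, 14 edges, and 1 connected component.
One cycle is 12-7-6-4-3-12.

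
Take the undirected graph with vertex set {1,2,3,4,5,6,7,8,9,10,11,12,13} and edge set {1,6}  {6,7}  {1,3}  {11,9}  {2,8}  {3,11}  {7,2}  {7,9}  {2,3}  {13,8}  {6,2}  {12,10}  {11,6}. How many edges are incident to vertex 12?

Neighbors of 12: 10.

1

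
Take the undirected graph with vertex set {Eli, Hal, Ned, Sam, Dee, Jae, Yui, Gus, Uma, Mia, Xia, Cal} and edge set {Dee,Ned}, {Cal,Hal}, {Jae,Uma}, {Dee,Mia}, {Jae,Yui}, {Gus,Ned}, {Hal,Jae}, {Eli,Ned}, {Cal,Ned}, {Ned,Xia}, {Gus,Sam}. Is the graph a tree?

Yes

|V| = 12, |E| = 11.
Connected and |E| = |V| - 1, which characterizes a tree.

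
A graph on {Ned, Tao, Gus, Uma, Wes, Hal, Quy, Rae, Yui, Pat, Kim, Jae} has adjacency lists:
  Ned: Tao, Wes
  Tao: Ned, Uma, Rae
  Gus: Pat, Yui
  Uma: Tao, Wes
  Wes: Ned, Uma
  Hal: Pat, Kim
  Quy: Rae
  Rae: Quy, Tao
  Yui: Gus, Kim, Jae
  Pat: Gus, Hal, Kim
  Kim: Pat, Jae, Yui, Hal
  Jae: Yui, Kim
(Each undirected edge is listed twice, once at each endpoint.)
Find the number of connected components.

2

Component: {Ned, Tao, Uma, Wes, Quy, Rae}
Component: {Gus, Hal, Yui, Pat, Kim, Jae}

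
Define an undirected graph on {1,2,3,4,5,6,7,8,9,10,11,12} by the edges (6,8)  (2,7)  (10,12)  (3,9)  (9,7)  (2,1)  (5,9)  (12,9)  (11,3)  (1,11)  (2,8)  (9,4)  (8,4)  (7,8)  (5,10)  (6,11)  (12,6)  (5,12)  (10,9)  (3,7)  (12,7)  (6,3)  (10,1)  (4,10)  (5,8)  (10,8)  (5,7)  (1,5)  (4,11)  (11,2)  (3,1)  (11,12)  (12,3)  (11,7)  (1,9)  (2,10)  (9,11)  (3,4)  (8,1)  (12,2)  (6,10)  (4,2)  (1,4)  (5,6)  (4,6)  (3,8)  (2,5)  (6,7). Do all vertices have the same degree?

Degrees: 1:8, 2:8, 3:8, 4:8, 5:8, 6:8, 7:8, 8:8, 9:8, 10:8, 11:8, 12:8
Every vertex has degree 8, so the graph is 8-regular.

Yes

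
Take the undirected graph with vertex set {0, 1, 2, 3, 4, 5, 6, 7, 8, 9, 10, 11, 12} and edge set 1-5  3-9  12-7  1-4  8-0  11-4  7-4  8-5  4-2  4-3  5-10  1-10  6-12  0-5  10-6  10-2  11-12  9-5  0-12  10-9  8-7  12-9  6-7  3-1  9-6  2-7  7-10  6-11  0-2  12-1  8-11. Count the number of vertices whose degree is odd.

Degrees: 0:4, 1:5, 2:4, 3:3, 4:5, 5:5, 6:5, 7:6, 8:4, 9:5, 10:6, 11:4, 12:6
Odd-degree vertices: 1, 3, 4, 5, 6, 9.

6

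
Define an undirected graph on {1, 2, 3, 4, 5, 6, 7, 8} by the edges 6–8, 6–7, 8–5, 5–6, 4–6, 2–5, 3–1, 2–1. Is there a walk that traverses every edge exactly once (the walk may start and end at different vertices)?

Degrees: 1:2, 2:2, 3:1, 4:1, 5:3, 6:4, 7:1, 8:2
Odd-degree vertices: 3, 4, 5, 7 (4 total).
An Eulerian trail requires 0 or 2 odd-degree vertices; here there are 4.

No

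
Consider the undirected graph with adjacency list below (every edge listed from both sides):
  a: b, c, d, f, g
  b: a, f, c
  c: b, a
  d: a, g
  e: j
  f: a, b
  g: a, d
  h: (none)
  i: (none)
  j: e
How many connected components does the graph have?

Component: {h}
Component: {i}
Component: {e, j}
Component: {a, b, c, d, f, g}

4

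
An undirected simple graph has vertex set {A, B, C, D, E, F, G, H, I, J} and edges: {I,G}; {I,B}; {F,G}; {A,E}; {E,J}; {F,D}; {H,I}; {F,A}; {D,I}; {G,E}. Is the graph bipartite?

A valid 2-coloring puts {C, E, F, I} on one side and {A, B, D, G, H, J} on the other; every edge crosses between the two sides.

Yes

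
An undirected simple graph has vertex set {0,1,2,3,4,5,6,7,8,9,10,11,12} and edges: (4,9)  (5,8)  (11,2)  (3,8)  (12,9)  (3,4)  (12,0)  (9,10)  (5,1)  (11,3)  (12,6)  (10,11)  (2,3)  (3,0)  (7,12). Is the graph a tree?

|V| = 13, |E| = 15.
Connected but with 15 > 12 edges, so it has a cycle and is not a tree.

No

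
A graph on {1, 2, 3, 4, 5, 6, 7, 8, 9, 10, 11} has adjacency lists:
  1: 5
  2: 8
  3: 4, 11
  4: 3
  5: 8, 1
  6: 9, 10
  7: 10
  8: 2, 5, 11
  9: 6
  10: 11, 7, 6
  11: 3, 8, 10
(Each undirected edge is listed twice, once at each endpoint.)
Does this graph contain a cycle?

The graph has 11 vertices, 10 edges, and 1 connected component.
A forest on 11 vertices with 1 component has exactly 10 edges, which matches — so no cycle.

No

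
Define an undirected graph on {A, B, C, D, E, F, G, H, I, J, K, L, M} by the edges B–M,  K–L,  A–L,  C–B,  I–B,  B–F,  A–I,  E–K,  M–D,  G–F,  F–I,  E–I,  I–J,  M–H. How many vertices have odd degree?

8

Degrees: A:2, B:4, C:1, D:1, E:2, F:3, G:1, H:1, I:5, J:1, K:2, L:2, M:3
Odd-degree vertices: C, D, F, G, H, I, J, M.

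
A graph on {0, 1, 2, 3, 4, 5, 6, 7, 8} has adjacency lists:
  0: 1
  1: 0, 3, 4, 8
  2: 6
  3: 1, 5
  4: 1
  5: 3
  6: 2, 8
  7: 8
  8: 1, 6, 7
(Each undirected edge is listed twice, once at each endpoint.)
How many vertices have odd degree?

Degrees: 0:1, 1:4, 2:1, 3:2, 4:1, 5:1, 6:2, 7:1, 8:3
Odd-degree vertices: 0, 2, 4, 5, 7, 8.

6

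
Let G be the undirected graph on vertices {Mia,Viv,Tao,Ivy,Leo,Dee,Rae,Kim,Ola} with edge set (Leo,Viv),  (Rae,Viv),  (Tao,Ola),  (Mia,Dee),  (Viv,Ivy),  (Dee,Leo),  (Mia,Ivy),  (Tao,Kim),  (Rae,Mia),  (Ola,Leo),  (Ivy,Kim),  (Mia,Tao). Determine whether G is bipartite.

Tao-Mia-Dee-Leo-Ola-Tao is an odd cycle (length 5), and a bipartite graph can contain only even cycles.

No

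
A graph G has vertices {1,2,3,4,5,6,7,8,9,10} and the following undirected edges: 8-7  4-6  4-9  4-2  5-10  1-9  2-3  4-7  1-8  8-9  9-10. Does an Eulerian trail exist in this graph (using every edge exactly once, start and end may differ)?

Degrees: 1:2, 2:2, 3:1, 4:4, 5:1, 6:1, 7:2, 8:3, 9:4, 10:2
Odd-degree vertices: 3, 5, 6, 8 (4 total).
With 4 odd-degree vertices (more than two), no single trail can use every edge.

No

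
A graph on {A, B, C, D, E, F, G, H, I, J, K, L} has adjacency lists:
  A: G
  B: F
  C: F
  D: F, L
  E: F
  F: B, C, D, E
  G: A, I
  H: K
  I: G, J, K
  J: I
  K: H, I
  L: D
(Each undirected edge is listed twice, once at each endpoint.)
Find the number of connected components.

Component: {A, G, H, I, J, K}
Component: {B, C, D, E, F, L}

2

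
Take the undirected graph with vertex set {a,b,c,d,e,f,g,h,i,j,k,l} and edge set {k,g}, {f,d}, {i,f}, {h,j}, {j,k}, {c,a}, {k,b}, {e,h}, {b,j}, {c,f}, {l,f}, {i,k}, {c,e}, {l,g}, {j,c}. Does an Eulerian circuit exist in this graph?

Degrees: a:1, b:2, c:4, d:1, e:2, f:4, g:2, h:2, i:2, j:4, k:4, l:2
Vertices with odd degree: a, d. An Eulerian circuit requires all degrees even.

No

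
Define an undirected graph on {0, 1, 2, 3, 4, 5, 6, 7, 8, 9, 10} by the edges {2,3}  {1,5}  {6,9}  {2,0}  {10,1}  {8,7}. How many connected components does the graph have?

Component: {4}
Component: {6, 9}
Component: {7, 8}
Component: {0, 2, 3}
Component: {1, 5, 10}

5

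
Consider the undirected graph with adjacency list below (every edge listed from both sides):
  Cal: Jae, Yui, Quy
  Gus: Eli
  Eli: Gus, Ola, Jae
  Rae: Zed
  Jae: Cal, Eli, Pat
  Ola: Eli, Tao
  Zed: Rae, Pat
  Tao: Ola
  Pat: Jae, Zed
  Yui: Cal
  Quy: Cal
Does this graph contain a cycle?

No

The graph has 11 vertices, 10 edges, and 1 connected component.
A forest on 11 vertices with 1 component has exactly 10 edges, which matches — so no cycle.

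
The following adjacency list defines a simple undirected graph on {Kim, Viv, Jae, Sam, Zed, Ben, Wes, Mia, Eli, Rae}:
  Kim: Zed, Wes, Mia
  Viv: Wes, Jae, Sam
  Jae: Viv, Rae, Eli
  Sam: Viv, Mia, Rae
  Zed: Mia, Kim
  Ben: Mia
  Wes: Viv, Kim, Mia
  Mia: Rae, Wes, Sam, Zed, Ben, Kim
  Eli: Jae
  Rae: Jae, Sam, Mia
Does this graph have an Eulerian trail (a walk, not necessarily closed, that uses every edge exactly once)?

Degrees: Kim:3, Viv:3, Jae:3, Sam:3, Zed:2, Ben:1, Wes:3, Mia:6, Eli:1, Rae:3
Odd-degree vertices: Kim, Viv, Jae, Sam, Ben, Wes, Eli, Rae (8 total).
With 8 odd-degree vertices (more than two), no single trail can use every edge.

No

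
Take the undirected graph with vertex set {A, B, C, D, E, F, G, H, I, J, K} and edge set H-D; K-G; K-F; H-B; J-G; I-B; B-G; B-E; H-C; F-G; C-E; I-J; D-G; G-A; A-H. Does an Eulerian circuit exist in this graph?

Degrees: A:2, B:4, C:2, D:2, E:2, F:2, G:6, H:4, I:2, J:2, K:2
All degrees are even and the non-isolated vertices are connected — an Eulerian circuit exists.

Yes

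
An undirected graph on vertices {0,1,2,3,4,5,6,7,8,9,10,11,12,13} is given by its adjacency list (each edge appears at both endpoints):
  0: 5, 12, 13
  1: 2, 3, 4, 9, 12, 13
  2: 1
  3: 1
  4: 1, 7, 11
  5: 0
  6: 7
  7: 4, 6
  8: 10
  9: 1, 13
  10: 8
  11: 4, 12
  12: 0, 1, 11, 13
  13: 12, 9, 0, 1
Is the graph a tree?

No

|V| = 14, |E| = 16.
It splits into 2 components, so it cannot be a tree.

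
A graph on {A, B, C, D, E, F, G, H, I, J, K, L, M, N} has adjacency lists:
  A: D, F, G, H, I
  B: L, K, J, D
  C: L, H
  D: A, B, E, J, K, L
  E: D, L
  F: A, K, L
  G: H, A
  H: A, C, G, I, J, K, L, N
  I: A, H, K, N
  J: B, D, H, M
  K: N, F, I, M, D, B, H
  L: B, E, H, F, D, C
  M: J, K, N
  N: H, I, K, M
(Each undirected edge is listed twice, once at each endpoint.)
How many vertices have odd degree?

4

Degrees: A:5, B:4, C:2, D:6, E:2, F:3, G:2, H:8, I:4, J:4, K:7, L:6, M:3, N:4
Odd-degree vertices: A, F, K, M.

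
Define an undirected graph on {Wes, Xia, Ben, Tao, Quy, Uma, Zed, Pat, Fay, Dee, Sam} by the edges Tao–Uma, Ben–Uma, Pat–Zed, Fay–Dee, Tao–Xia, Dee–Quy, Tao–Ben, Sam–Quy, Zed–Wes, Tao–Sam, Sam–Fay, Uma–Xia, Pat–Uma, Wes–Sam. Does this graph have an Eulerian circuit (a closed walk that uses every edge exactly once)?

Yes

Degrees: Wes:2, Xia:2, Ben:2, Tao:4, Quy:2, Uma:4, Zed:2, Pat:2, Fay:2, Dee:2, Sam:4
Every vertex has even degree and the edges form a single connected piece, so an Eulerian circuit exists.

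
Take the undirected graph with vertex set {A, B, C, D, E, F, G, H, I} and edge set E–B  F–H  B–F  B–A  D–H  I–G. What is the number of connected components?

Component: {C}
Component: {G, I}
Component: {A, B, D, E, F, H}

3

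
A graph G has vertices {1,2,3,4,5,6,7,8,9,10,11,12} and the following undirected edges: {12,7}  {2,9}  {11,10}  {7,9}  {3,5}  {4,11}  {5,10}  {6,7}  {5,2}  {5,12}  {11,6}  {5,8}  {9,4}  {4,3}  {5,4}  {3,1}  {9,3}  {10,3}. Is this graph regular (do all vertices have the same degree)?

Degrees: 1:1, 2:2, 3:5, 4:4, 5:6, 6:2, 7:3, 8:1, 9:4, 10:3, 11:3, 12:2
Degrees are not all equal (e.g. deg(1)=1 but deg(5)=6); not regular.

No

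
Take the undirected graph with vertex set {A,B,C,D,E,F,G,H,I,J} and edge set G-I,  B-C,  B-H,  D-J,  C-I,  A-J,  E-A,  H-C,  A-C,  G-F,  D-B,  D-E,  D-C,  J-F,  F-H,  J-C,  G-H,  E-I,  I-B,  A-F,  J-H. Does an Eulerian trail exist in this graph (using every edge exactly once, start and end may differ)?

Degrees: A:4, B:4, C:6, D:4, E:3, F:4, G:3, H:5, I:4, J:5
Odd-degree vertices: E, G, H, J (4 total).
An Eulerian trail requires 0 or 2 odd-degree vertices; here there are 4.

No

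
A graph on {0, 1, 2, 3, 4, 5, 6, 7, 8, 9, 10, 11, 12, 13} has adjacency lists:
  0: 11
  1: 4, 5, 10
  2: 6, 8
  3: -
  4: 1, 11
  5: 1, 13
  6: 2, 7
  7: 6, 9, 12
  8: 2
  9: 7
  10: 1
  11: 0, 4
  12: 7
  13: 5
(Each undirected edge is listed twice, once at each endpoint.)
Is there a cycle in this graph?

|V| = 14, |E| = 11, number of components = 3.
Since 11 = 14 - 3, the graph is a forest and contains no cycle.

No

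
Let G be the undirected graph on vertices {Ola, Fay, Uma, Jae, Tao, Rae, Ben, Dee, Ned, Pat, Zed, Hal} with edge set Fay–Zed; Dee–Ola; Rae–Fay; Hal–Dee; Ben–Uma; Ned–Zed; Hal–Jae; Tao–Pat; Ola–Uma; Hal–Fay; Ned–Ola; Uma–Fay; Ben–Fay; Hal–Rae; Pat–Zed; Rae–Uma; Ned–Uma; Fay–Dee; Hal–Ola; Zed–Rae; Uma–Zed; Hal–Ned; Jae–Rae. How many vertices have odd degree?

4

Degrees: Ola:4, Fay:6, Uma:6, Jae:2, Tao:1, Rae:5, Ben:2, Dee:3, Ned:4, Pat:2, Zed:5, Hal:6
Odd-degree vertices: Tao, Rae, Dee, Zed.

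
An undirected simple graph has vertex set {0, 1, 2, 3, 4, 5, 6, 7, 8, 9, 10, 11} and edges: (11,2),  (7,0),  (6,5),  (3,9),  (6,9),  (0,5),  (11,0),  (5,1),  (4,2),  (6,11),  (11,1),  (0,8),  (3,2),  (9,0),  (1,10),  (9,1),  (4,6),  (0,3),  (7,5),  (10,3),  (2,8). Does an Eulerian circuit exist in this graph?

Degrees: 0:6, 1:4, 2:4, 3:4, 4:2, 5:4, 6:4, 7:2, 8:2, 9:4, 10:2, 11:4
Every vertex has even degree and the edges form a single connected piece, so an Eulerian circuit exists.

Yes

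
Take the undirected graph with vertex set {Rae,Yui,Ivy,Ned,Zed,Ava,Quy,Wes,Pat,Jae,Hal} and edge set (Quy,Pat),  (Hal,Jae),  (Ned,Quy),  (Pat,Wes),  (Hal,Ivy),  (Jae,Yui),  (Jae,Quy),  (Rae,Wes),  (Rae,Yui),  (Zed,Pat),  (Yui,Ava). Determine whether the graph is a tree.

No

The graph has 11 vertices and 11 edges.
Connected but with 11 > 10 edges, so it has a cycle and is not a tree.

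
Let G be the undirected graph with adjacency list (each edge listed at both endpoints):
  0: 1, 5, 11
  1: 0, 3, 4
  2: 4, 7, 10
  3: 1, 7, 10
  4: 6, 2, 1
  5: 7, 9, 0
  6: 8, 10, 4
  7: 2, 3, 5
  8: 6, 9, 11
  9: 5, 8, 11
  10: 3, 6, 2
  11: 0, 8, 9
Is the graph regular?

Degrees: 0:3, 1:3, 2:3, 3:3, 4:3, 5:3, 6:3, 7:3, 8:3, 9:3, 10:3, 11:3
All degrees equal 3; the graph is regular.

Yes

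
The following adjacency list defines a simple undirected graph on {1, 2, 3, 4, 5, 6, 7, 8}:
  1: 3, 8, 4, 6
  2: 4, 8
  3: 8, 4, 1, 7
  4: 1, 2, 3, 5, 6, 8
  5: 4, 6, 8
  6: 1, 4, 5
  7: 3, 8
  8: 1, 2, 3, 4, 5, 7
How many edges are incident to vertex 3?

4

Neighbors of 3: 1, 4, 7, 8.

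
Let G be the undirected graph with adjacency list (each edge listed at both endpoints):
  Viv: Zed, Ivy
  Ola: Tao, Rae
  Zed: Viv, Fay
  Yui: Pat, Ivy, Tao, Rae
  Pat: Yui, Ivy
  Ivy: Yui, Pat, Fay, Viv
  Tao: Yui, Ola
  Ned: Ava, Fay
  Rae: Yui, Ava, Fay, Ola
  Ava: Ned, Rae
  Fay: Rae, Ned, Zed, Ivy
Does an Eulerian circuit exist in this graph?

Degrees: Viv:2, Ola:2, Zed:2, Yui:4, Pat:2, Ivy:4, Tao:2, Ned:2, Rae:4, Ava:2, Fay:4
All degrees are even and the non-isolated vertices are connected — an Eulerian circuit exists.

Yes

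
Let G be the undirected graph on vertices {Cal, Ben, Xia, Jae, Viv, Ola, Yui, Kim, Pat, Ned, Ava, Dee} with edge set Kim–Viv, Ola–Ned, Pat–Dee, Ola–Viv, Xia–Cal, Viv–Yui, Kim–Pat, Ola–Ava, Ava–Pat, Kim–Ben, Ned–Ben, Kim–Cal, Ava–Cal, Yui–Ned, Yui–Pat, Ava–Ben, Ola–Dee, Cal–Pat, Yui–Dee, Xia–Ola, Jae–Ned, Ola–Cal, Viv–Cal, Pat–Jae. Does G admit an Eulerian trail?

Yes

Degrees: Cal:6, Ben:3, Xia:2, Jae:2, Viv:4, Ola:6, Yui:4, Kim:4, Pat:6, Ned:4, Ava:4, Dee:3
Odd-degree vertices: Ben, Dee (2 total).
The non-isolated vertices are connected and exactly 2 have odd degree, so an Eulerian trail exists (from Ben to Dee).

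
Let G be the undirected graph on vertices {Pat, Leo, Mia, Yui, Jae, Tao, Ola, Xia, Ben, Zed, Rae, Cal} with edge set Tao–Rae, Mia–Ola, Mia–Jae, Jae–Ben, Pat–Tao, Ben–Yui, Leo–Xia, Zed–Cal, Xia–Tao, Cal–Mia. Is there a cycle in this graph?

No

The graph has 12 vertices, 10 edges, and 2 connected components.
A forest on 12 vertices with 2 components has exactly 10 edges, which matches — so no cycle.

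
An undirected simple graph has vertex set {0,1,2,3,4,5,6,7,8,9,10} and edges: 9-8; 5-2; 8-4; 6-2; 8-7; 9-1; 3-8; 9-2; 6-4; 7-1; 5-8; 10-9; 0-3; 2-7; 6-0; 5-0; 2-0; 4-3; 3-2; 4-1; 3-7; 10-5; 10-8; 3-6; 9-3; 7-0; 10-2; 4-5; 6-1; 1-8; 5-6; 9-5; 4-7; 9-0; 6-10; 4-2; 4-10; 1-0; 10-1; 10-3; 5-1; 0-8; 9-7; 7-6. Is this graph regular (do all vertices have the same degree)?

Yes

Degrees: 0:8, 1:8, 2:8, 3:8, 4:8, 5:8, 6:8, 7:8, 8:8, 9:8, 10:8
All degrees equal 8; the graph is regular.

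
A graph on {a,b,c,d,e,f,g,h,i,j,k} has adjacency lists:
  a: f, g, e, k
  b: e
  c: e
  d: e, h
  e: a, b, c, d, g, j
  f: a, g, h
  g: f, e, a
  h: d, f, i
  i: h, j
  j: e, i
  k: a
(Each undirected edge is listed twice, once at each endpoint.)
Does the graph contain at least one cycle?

|V| = 11, |E| = 14, number of components = 1.
Since 14 > 11 - 1, a cycle must exist; for instance e-j-i-h-d-e.

Yes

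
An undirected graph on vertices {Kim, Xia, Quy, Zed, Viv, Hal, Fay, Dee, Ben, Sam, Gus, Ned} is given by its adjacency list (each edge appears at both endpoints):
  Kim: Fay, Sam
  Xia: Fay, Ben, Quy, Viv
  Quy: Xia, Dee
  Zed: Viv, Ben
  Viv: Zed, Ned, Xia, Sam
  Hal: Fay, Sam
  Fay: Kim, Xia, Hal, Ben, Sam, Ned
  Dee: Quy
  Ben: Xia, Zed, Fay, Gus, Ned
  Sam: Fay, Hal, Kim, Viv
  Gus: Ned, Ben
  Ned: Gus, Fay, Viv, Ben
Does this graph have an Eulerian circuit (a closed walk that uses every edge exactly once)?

No

Degrees: Kim:2, Xia:4, Quy:2, Zed:2, Viv:4, Hal:2, Fay:6, Dee:1, Ben:5, Sam:4, Gus:2, Ned:4
Dee, Ben have odd degree; an Eulerian circuit needs every degree to be even, so none exists.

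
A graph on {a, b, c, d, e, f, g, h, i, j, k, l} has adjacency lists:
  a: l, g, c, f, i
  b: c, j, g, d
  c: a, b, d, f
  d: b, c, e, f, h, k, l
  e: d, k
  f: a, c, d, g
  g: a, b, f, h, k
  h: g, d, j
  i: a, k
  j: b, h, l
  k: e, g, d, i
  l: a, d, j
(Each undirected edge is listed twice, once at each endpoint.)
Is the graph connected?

Yes

Starting from a and exploring outward reaches every vertex (a, l, i, g, f, c, j, d, k, h, b, e); the graph is connected.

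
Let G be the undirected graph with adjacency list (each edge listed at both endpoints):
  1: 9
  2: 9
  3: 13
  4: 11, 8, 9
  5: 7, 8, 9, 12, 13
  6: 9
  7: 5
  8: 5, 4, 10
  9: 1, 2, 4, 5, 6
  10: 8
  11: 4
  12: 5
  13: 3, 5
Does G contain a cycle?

Yes

|V| = 13, |E| = 13, number of components = 1.
One cycle is 9-5-8-4-9.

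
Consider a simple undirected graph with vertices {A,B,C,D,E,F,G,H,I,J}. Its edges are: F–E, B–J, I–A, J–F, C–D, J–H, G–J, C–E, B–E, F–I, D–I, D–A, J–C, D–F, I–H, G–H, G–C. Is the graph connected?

Starting from A and exploring outward reaches every vertex (A, D, I, C, F, H, E, G, J, B); the graph is connected.

Yes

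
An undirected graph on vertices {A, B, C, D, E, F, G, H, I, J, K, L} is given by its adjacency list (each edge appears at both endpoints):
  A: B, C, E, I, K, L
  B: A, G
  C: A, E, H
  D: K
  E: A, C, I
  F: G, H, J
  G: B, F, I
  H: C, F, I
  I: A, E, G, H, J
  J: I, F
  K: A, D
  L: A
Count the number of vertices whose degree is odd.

8

Degrees: A:6, B:2, C:3, D:1, E:3, F:3, G:3, H:3, I:5, J:2, K:2, L:1
Odd-degree vertices: C, D, E, F, G, H, I, L.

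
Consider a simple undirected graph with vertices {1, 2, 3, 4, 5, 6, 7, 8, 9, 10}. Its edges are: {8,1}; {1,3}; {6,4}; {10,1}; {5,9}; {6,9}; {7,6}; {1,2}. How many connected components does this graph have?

Component: {1, 2, 3, 8, 10}
Component: {4, 5, 6, 7, 9}

2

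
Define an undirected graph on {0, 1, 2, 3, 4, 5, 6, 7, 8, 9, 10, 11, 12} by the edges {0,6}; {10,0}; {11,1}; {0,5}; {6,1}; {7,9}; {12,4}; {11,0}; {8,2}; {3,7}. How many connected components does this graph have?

Component: {2, 8}
Component: {4, 12}
Component: {3, 7, 9}
Component: {0, 1, 5, 6, 10, 11}

4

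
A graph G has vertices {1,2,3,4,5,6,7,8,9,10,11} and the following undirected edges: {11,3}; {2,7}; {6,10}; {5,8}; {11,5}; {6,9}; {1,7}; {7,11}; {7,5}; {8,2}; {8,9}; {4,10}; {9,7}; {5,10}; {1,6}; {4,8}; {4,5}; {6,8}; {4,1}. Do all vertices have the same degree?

Degrees: 1:3, 2:2, 3:1, 4:4, 5:5, 6:4, 7:5, 8:5, 9:3, 10:3, 11:3
Vertex 3 has degree 1 while 5 has degree 5, so the graph is not regular.

No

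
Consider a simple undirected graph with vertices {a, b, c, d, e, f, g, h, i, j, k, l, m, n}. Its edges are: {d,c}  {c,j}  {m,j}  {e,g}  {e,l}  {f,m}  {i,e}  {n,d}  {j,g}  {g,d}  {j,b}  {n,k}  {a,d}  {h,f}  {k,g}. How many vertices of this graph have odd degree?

6

Degrees: a:1, b:1, c:2, d:4, e:3, f:2, g:4, h:1, i:1, j:4, k:2, l:1, m:2, n:2
Odd-degree vertices: a, b, e, h, i, l.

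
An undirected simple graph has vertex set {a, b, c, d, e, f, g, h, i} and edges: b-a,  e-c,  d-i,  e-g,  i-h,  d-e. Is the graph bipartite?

Yes

Color {b, e, f, i} black and {a, c, d, g, h} white. No edge joins two same-colored vertices, so the graph is bipartite.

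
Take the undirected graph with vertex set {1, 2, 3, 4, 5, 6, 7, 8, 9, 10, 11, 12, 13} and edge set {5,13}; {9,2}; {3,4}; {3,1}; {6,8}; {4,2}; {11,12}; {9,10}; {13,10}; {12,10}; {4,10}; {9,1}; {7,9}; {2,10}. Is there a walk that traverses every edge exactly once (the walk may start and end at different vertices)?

No

Degrees: 1:2, 2:3, 3:2, 4:3, 5:1, 6:1, 7:1, 8:1, 9:4, 10:5, 11:1, 12:2, 13:2
Odd-degree vertices: 2, 4, 5, 6, 7, 8, 10, 11 (8 total).
With 8 odd-degree vertices (more than two), no single trail can use every edge.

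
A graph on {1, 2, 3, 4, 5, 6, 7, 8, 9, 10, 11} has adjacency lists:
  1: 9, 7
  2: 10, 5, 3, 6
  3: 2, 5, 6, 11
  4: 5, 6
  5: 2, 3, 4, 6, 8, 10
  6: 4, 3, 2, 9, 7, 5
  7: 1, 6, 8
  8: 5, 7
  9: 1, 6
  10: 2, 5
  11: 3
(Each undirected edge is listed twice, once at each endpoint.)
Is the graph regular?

Degrees: 1:2, 2:4, 3:4, 4:2, 5:6, 6:6, 7:3, 8:2, 9:2, 10:2, 11:1
Degrees are not all equal (e.g. deg(11)=1 but deg(5)=6); not regular.

No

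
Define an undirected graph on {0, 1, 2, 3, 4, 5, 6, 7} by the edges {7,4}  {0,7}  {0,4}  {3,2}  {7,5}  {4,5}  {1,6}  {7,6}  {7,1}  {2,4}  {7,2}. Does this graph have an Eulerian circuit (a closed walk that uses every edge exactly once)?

No

Degrees: 0:2, 1:2, 2:3, 3:1, 4:4, 5:2, 6:2, 7:6
2, 3 have odd degree; an Eulerian circuit needs every degree to be even, so none exists.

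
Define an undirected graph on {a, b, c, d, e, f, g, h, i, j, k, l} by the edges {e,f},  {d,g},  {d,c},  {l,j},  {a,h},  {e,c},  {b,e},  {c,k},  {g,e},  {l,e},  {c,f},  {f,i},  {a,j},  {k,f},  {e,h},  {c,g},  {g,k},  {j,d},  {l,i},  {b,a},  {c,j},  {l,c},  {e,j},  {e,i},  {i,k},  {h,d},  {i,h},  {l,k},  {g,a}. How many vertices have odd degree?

6

Degrees: a:4, b:2, c:7, d:4, e:8, f:4, g:5, h:4, i:5, j:5, k:5, l:5
Odd-degree vertices: c, g, i, j, k, l.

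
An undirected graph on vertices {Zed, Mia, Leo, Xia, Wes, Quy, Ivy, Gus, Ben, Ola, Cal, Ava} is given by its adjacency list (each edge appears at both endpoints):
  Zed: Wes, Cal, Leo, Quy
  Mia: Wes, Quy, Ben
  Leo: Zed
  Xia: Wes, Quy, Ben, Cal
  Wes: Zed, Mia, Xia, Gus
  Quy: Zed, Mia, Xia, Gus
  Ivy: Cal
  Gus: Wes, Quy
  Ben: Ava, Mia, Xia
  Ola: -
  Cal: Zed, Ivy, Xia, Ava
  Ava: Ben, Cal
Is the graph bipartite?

Yes

Color {Leo, Wes, Quy, Ben, Ola, Cal} black and {Zed, Mia, Xia, Ivy, Gus, Ava} white. No edge joins two same-colored vertices, so the graph is bipartite.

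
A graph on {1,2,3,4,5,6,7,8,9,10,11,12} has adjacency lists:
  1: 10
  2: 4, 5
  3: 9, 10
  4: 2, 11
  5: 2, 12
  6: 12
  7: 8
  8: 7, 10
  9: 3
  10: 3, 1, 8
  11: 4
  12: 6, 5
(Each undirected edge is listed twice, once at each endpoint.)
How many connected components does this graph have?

Component: {1, 3, 7, 8, 9, 10}
Component: {2, 4, 5, 6, 11, 12}

2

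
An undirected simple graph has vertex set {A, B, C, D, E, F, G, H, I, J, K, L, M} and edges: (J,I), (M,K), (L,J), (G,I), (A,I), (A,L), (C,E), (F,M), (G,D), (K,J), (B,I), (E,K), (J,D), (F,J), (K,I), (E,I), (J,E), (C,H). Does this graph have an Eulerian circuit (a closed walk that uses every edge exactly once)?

No

Degrees: A:2, B:1, C:2, D:2, E:4, F:2, G:2, H:1, I:6, J:6, K:4, L:2, M:2
B, H have odd degree; an Eulerian circuit needs every degree to be even, so none exists.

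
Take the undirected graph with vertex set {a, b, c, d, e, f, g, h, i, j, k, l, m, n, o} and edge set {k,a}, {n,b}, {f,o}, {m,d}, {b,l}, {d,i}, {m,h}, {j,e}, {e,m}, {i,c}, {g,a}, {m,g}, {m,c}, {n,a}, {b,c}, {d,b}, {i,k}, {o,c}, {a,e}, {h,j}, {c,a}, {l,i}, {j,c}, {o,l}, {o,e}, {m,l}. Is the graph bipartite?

A valid 2-coloring puts {c, d, e, f, g, h, k, l, n} on one side and {a, b, i, j, m, o} on the other; every edge crosses between the two sides.

Yes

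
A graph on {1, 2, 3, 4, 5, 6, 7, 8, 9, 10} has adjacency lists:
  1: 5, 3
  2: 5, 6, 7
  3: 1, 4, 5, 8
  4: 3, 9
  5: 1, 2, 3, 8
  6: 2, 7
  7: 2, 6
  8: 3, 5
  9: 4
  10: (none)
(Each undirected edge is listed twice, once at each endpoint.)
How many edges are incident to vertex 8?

2

Neighbors of 8: 3, 5.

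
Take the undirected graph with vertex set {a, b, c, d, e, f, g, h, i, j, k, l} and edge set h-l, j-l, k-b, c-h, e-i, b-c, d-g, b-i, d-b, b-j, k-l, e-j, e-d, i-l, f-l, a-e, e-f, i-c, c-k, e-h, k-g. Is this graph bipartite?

The cycle i-c-b-i has length 3, which is odd, so the graph is not bipartite.

No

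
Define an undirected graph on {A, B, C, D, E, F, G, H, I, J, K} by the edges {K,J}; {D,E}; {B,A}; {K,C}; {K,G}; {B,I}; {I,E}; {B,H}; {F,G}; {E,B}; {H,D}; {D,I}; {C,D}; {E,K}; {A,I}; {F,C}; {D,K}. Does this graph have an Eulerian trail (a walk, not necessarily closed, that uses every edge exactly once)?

Degrees: A:2, B:4, C:3, D:5, E:4, F:2, G:2, H:2, I:4, J:1, K:5
Odd-degree vertices: C, D, J, K (4 total).
With 4 odd-degree vertices (more than two), no single trail can use every edge.

No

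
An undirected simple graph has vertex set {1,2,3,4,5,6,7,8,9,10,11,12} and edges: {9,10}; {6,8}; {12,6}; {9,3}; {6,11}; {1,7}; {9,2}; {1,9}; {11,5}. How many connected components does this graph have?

Component: {4}
Component: {5, 6, 8, 11, 12}
Component: {1, 2, 3, 7, 9, 10}

3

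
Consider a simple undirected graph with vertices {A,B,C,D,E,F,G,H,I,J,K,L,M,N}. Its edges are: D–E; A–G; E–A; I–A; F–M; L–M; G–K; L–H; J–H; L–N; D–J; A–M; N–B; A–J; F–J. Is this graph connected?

Component: {C}
Component: {A, B, D, E, F, G, H, I, J, K, L, M, N}
No edge joins these 2 groups, so the graph is disconnected.

No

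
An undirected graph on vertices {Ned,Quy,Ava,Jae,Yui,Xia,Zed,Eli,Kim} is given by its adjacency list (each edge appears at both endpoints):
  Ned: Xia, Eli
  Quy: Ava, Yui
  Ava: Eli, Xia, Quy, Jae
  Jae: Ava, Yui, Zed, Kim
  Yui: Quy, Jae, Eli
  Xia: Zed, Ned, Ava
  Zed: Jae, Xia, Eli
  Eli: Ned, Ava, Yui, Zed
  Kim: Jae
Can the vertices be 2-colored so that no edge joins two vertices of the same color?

Partition the vertices as {Quy, Jae, Xia, Eli} vs {Ned, Ava, Yui, Zed, Kim}. Each listed edge has one endpoint in each part, so the graph is bipartite.

Yes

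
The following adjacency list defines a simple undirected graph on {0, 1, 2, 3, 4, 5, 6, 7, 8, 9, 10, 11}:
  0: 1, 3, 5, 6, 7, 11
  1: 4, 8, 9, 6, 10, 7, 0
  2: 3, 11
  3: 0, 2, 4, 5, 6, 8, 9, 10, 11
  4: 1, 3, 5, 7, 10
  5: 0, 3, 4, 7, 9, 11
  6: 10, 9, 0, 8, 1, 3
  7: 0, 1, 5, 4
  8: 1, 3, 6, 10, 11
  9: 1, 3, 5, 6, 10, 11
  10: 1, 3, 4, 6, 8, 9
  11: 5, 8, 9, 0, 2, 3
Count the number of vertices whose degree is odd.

Degrees: 0:6, 1:7, 2:2, 3:9, 4:5, 5:6, 6:6, 7:4, 8:5, 9:6, 10:6, 11:6
Odd-degree vertices: 1, 3, 4, 8.

4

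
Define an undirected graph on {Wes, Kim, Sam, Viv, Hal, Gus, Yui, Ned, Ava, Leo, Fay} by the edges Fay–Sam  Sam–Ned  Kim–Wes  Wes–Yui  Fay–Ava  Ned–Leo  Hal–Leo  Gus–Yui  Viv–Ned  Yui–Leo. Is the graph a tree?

Yes

The graph has 11 vertices and 10 edges.
It is connected with exactly 10 edges, hence acyclic — it is a tree.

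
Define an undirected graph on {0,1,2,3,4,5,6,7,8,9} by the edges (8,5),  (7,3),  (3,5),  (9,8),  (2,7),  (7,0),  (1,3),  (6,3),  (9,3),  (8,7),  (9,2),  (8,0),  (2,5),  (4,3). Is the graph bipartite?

7-0-8-7 is an odd cycle (length 3), and a bipartite graph can contain only even cycles.

No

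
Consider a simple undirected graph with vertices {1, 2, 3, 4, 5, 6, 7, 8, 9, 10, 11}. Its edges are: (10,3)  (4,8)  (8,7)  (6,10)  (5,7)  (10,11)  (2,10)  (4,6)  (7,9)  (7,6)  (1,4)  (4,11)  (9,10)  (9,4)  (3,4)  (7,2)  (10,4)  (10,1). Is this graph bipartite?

The cycle 10-4-11-10 has length 3, which is odd, so the graph is not bipartite.

No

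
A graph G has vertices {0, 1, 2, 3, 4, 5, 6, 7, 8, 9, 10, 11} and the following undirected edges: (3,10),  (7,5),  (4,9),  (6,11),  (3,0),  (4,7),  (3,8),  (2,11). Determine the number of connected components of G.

4

Component: {1}
Component: {2, 6, 11}
Component: {0, 3, 8, 10}
Component: {4, 5, 7, 9}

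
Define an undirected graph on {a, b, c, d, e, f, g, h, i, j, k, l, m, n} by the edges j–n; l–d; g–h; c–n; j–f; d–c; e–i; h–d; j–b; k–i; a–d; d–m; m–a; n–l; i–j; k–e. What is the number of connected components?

1

Component: {a, b, c, d, e, f, g, h, i, j, k, l, m, n}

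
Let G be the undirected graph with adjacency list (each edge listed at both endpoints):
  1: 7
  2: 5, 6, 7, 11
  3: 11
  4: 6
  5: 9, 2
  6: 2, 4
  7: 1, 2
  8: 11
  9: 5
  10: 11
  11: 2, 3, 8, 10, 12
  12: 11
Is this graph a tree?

|V| = 12, |E| = 11.
Connected and |E| = |V| - 1, which characterizes a tree.

Yes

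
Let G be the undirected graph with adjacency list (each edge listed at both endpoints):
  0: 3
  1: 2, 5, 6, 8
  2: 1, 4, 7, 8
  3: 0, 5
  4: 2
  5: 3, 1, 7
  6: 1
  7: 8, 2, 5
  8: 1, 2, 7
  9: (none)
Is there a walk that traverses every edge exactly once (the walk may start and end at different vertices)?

Degrees: 0:1, 1:4, 2:4, 3:2, 4:1, 5:3, 6:1, 7:3, 8:3, 9:0
Odd-degree vertices: 0, 4, 5, 6, 7, 8 (6 total).
An Eulerian trail requires 0 or 2 odd-degree vertices; here there are 6.

No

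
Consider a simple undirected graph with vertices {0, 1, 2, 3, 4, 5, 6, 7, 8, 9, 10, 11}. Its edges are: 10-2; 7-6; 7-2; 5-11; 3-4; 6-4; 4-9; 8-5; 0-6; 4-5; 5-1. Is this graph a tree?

The graph has 12 vertices and 11 edges.
Connected and |E| = |V| - 1, which characterizes a tree.

Yes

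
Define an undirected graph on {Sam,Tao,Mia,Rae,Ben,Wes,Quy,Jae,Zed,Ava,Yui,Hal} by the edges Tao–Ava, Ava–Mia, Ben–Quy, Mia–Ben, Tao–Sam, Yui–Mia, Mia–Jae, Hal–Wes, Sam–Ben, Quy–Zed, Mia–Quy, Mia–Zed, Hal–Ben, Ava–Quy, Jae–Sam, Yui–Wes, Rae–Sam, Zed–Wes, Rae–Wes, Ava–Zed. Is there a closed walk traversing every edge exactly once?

Yes

Degrees: Sam:4, Tao:2, Mia:6, Rae:2, Ben:4, Wes:4, Quy:4, Jae:2, Zed:4, Ava:4, Yui:2, Hal:2
All degrees are even and the non-isolated vertices are connected — an Eulerian circuit exists.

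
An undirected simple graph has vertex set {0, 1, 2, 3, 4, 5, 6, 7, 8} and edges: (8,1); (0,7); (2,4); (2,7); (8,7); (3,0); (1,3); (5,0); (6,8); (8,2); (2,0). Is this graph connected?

Yes

Starting from 0 and exploring outward reaches every vertex (0, 2, 5, 7, 3, 4, 8, 1, 6); the graph is connected.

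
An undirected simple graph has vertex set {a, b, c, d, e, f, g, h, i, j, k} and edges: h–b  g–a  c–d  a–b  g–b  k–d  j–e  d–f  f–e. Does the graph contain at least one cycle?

Yes

|V| = 11, |E| = 9, number of components = 3.
Since 9 > 11 - 3, a cycle must exist; for instance a-b-g-a.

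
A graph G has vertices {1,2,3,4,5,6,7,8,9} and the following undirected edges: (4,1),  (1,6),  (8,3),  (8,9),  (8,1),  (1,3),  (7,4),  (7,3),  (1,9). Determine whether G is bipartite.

No

8-1-9-8 is an odd cycle (length 3), and a bipartite graph can contain only even cycles.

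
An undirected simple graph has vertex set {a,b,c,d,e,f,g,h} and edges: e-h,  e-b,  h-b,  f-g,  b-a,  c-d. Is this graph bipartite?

No

e-b-h-e is an odd cycle (length 3), and a bipartite graph can contain only even cycles.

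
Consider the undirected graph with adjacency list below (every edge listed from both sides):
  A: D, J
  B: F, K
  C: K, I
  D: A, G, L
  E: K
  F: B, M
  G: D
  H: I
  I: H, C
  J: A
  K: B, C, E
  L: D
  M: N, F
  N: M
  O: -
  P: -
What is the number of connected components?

4

Component: {O}
Component: {P}
Component: {A, D, G, J, L}
Component: {B, C, E, F, H, I, K, M, N}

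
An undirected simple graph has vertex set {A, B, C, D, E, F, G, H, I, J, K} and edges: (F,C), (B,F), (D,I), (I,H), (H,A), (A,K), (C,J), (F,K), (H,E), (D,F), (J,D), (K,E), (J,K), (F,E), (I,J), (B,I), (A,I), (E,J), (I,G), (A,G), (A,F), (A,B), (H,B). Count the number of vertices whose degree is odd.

Degrees: A:6, B:4, C:2, D:3, E:4, F:6, G:2, H:4, I:6, J:5, K:4
Odd-degree vertices: D, J.

2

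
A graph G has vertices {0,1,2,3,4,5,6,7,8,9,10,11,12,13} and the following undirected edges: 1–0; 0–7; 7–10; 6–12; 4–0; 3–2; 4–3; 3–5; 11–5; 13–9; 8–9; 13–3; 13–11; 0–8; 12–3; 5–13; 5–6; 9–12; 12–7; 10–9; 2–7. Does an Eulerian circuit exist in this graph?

Degrees: 0:4, 1:1, 2:2, 3:5, 4:2, 5:4, 6:2, 7:4, 8:2, 9:4, 10:2, 11:2, 12:4, 13:4
Vertices with odd degree: 1, 3. An Eulerian circuit requires all degrees even.

No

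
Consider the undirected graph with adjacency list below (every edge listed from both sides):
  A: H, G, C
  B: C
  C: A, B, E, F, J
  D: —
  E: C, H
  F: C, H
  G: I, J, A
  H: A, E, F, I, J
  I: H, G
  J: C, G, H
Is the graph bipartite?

Yes

A valid 2-coloring puts {C, D, G, H} on one side and {A, B, E, F, I, J} on the other; every edge crosses between the two sides.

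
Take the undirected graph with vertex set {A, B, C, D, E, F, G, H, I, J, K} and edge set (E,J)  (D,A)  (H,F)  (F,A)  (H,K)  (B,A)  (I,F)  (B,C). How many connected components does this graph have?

3

Component: {G}
Component: {E, J}
Component: {A, B, C, D, F, H, I, K}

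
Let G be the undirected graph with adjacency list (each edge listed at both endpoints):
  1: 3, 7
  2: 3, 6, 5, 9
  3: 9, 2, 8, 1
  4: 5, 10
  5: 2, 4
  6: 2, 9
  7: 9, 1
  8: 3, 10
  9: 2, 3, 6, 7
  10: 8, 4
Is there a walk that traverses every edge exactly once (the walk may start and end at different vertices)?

Degrees: 1:2, 2:4, 3:4, 4:2, 5:2, 6:2, 7:2, 8:2, 9:4, 10:2
Odd-degree vertices: none (0 total).
The non-isolated vertices are connected and exactly 0 have odd degree, so an Eulerian trail exists.

Yes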